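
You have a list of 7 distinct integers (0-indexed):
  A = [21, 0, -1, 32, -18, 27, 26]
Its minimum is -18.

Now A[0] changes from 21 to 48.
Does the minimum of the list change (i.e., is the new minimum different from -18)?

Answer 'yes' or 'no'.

Answer: no

Derivation:
Old min = -18
Change: A[0] 21 -> 48
Changed element was NOT the min; min changes only if 48 < -18.
New min = -18; changed? no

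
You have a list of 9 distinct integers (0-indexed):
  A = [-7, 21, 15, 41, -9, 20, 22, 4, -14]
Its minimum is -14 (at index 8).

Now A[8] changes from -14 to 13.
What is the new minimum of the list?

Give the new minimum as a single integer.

Old min = -14 (at index 8)
Change: A[8] -14 -> 13
Changed element WAS the min. Need to check: is 13 still <= all others?
  Min of remaining elements: -9
  New min = min(13, -9) = -9

Answer: -9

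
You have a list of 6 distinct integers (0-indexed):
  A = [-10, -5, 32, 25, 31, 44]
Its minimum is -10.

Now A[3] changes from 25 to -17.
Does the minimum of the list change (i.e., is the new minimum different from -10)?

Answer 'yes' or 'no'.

Old min = -10
Change: A[3] 25 -> -17
Changed element was NOT the min; min changes only if -17 < -10.
New min = -17; changed? yes

Answer: yes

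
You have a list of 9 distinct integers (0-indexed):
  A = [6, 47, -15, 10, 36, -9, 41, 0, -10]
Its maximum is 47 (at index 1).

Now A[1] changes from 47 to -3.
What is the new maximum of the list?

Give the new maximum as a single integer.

Answer: 41

Derivation:
Old max = 47 (at index 1)
Change: A[1] 47 -> -3
Changed element WAS the max -> may need rescan.
  Max of remaining elements: 41
  New max = max(-3, 41) = 41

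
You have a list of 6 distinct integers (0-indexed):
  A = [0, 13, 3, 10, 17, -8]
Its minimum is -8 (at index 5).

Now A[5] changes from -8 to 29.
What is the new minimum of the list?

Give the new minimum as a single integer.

Answer: 0

Derivation:
Old min = -8 (at index 5)
Change: A[5] -8 -> 29
Changed element WAS the min. Need to check: is 29 still <= all others?
  Min of remaining elements: 0
  New min = min(29, 0) = 0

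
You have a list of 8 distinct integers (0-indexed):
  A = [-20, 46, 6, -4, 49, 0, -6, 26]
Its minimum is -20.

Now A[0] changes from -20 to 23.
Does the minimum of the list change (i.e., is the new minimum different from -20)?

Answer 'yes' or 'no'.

Old min = -20
Change: A[0] -20 -> 23
Changed element was the min; new min must be rechecked.
New min = -6; changed? yes

Answer: yes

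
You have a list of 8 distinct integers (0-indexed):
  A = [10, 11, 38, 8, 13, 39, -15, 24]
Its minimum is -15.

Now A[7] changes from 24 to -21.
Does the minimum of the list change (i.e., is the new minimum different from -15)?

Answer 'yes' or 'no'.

Answer: yes

Derivation:
Old min = -15
Change: A[7] 24 -> -21
Changed element was NOT the min; min changes only if -21 < -15.
New min = -21; changed? yes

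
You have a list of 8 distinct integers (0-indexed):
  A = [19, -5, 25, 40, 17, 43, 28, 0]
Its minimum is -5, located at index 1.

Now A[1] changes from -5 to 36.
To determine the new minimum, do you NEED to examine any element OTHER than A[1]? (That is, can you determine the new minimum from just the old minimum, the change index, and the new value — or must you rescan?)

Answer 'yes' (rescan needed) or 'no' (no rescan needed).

Old min = -5 at index 1
Change at index 1: -5 -> 36
Index 1 WAS the min and new value 36 > old min -5. Must rescan other elements to find the new min.
Needs rescan: yes

Answer: yes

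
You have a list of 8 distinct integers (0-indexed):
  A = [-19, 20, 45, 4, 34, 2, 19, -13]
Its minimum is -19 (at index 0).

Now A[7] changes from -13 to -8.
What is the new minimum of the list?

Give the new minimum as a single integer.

Old min = -19 (at index 0)
Change: A[7] -13 -> -8
Changed element was NOT the old min.
  New min = min(old_min, new_val) = min(-19, -8) = -19

Answer: -19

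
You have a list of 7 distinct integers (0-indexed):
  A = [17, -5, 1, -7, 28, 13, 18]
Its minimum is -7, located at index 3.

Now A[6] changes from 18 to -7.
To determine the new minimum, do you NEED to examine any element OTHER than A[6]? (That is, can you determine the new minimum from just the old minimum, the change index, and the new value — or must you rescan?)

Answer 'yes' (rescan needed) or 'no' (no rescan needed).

Old min = -7 at index 3
Change at index 6: 18 -> -7
Index 6 was NOT the min. New min = min(-7, -7). No rescan of other elements needed.
Needs rescan: no

Answer: no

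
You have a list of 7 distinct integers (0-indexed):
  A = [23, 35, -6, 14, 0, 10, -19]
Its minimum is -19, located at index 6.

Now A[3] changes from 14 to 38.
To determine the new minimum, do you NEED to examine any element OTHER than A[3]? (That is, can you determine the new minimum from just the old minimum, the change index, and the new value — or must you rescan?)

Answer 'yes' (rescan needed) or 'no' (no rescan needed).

Answer: no

Derivation:
Old min = -19 at index 6
Change at index 3: 14 -> 38
Index 3 was NOT the min. New min = min(-19, 38). No rescan of other elements needed.
Needs rescan: no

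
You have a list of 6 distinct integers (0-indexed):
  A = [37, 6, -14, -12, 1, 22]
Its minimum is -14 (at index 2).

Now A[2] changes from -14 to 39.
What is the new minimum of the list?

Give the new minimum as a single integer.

Old min = -14 (at index 2)
Change: A[2] -14 -> 39
Changed element WAS the min. Need to check: is 39 still <= all others?
  Min of remaining elements: -12
  New min = min(39, -12) = -12

Answer: -12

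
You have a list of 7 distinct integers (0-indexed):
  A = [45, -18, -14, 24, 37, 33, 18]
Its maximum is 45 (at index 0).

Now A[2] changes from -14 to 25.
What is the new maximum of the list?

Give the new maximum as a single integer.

Old max = 45 (at index 0)
Change: A[2] -14 -> 25
Changed element was NOT the old max.
  New max = max(old_max, new_val) = max(45, 25) = 45

Answer: 45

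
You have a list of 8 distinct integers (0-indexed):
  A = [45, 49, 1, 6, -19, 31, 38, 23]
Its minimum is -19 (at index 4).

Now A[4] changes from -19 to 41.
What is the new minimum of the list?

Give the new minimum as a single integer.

Answer: 1

Derivation:
Old min = -19 (at index 4)
Change: A[4] -19 -> 41
Changed element WAS the min. Need to check: is 41 still <= all others?
  Min of remaining elements: 1
  New min = min(41, 1) = 1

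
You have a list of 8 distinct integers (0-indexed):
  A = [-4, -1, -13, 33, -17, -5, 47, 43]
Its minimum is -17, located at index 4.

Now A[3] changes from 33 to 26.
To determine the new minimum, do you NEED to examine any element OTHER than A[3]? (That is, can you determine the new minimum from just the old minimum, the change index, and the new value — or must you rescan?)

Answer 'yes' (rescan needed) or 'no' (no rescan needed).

Answer: no

Derivation:
Old min = -17 at index 4
Change at index 3: 33 -> 26
Index 3 was NOT the min. New min = min(-17, 26). No rescan of other elements needed.
Needs rescan: no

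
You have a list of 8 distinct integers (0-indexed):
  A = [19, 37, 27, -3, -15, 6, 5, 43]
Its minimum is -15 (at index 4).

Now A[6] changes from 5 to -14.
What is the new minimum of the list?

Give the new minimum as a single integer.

Answer: -15

Derivation:
Old min = -15 (at index 4)
Change: A[6] 5 -> -14
Changed element was NOT the old min.
  New min = min(old_min, new_val) = min(-15, -14) = -15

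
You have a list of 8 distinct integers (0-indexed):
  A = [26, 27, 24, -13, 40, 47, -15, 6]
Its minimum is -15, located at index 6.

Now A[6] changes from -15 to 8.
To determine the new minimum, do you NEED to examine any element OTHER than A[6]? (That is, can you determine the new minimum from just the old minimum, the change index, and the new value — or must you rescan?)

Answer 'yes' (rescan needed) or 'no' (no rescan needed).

Answer: yes

Derivation:
Old min = -15 at index 6
Change at index 6: -15 -> 8
Index 6 WAS the min and new value 8 > old min -15. Must rescan other elements to find the new min.
Needs rescan: yes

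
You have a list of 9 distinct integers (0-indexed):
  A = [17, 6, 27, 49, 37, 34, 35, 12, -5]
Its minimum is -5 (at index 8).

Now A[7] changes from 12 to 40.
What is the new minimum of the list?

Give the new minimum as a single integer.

Answer: -5

Derivation:
Old min = -5 (at index 8)
Change: A[7] 12 -> 40
Changed element was NOT the old min.
  New min = min(old_min, new_val) = min(-5, 40) = -5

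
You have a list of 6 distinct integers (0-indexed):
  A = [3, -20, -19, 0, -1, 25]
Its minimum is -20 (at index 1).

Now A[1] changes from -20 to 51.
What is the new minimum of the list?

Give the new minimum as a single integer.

Answer: -19

Derivation:
Old min = -20 (at index 1)
Change: A[1] -20 -> 51
Changed element WAS the min. Need to check: is 51 still <= all others?
  Min of remaining elements: -19
  New min = min(51, -19) = -19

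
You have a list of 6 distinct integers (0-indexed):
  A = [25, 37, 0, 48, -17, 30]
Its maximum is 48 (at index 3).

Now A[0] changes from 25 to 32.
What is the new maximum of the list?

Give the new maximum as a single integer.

Old max = 48 (at index 3)
Change: A[0] 25 -> 32
Changed element was NOT the old max.
  New max = max(old_max, new_val) = max(48, 32) = 48

Answer: 48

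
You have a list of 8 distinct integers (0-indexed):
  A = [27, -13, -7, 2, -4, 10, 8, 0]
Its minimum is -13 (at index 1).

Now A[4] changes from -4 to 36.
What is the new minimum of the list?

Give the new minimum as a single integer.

Answer: -13

Derivation:
Old min = -13 (at index 1)
Change: A[4] -4 -> 36
Changed element was NOT the old min.
  New min = min(old_min, new_val) = min(-13, 36) = -13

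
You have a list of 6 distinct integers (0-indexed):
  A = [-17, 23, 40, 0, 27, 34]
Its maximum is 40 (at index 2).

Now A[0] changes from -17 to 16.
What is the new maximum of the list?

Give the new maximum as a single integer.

Answer: 40

Derivation:
Old max = 40 (at index 2)
Change: A[0] -17 -> 16
Changed element was NOT the old max.
  New max = max(old_max, new_val) = max(40, 16) = 40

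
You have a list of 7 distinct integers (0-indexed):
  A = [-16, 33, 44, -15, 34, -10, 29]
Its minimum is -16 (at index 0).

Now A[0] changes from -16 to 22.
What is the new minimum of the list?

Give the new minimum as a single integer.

Answer: -15

Derivation:
Old min = -16 (at index 0)
Change: A[0] -16 -> 22
Changed element WAS the min. Need to check: is 22 still <= all others?
  Min of remaining elements: -15
  New min = min(22, -15) = -15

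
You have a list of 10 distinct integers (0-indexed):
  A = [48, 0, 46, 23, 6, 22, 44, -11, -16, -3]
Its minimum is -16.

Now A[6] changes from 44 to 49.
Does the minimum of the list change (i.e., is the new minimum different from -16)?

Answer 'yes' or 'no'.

Old min = -16
Change: A[6] 44 -> 49
Changed element was NOT the min; min changes only if 49 < -16.
New min = -16; changed? no

Answer: no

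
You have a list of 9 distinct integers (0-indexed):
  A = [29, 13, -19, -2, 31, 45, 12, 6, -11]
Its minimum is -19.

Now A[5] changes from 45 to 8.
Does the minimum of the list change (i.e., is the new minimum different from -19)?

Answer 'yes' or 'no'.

Answer: no

Derivation:
Old min = -19
Change: A[5] 45 -> 8
Changed element was NOT the min; min changes only if 8 < -19.
New min = -19; changed? no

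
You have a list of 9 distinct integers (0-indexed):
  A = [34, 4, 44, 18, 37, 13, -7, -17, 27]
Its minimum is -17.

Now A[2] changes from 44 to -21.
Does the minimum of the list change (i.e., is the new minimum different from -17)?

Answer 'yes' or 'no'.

Answer: yes

Derivation:
Old min = -17
Change: A[2] 44 -> -21
Changed element was NOT the min; min changes only if -21 < -17.
New min = -21; changed? yes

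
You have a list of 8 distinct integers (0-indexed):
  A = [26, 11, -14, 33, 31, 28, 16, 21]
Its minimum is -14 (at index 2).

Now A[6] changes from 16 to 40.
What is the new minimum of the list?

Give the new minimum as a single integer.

Answer: -14

Derivation:
Old min = -14 (at index 2)
Change: A[6] 16 -> 40
Changed element was NOT the old min.
  New min = min(old_min, new_val) = min(-14, 40) = -14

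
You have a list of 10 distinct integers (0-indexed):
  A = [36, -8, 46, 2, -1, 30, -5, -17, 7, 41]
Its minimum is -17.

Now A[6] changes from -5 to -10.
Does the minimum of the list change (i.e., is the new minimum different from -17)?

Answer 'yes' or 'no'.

Answer: no

Derivation:
Old min = -17
Change: A[6] -5 -> -10
Changed element was NOT the min; min changes only if -10 < -17.
New min = -17; changed? no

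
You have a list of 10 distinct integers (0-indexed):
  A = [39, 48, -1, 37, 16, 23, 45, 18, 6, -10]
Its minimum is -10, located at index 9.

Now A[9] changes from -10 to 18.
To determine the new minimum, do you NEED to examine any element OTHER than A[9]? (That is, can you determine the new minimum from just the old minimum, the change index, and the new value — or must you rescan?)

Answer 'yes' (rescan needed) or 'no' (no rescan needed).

Answer: yes

Derivation:
Old min = -10 at index 9
Change at index 9: -10 -> 18
Index 9 WAS the min and new value 18 > old min -10. Must rescan other elements to find the new min.
Needs rescan: yes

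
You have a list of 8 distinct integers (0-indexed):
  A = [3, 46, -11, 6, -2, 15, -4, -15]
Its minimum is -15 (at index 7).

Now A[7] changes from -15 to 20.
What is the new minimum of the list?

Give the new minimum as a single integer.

Old min = -15 (at index 7)
Change: A[7] -15 -> 20
Changed element WAS the min. Need to check: is 20 still <= all others?
  Min of remaining elements: -11
  New min = min(20, -11) = -11

Answer: -11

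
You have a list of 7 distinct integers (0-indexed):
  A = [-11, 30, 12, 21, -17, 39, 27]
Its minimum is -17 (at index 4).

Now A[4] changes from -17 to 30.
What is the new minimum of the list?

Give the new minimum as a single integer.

Answer: -11

Derivation:
Old min = -17 (at index 4)
Change: A[4] -17 -> 30
Changed element WAS the min. Need to check: is 30 still <= all others?
  Min of remaining elements: -11
  New min = min(30, -11) = -11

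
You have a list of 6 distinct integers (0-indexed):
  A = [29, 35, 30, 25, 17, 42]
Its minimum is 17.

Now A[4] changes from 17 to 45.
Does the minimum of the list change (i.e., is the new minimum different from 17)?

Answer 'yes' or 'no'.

Answer: yes

Derivation:
Old min = 17
Change: A[4] 17 -> 45
Changed element was the min; new min must be rechecked.
New min = 25; changed? yes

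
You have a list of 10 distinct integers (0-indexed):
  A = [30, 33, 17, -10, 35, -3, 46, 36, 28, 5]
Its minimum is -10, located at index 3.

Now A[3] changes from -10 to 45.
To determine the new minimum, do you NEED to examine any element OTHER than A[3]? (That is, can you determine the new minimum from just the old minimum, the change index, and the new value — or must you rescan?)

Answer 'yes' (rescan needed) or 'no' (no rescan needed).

Answer: yes

Derivation:
Old min = -10 at index 3
Change at index 3: -10 -> 45
Index 3 WAS the min and new value 45 > old min -10. Must rescan other elements to find the new min.
Needs rescan: yes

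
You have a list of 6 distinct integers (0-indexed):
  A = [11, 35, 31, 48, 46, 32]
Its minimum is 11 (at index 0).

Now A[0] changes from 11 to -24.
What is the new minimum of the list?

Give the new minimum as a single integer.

Answer: -24

Derivation:
Old min = 11 (at index 0)
Change: A[0] 11 -> -24
Changed element WAS the min. Need to check: is -24 still <= all others?
  Min of remaining elements: 31
  New min = min(-24, 31) = -24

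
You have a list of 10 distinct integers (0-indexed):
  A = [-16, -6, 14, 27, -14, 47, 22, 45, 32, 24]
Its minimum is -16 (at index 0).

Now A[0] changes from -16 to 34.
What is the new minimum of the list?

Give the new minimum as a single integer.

Old min = -16 (at index 0)
Change: A[0] -16 -> 34
Changed element WAS the min. Need to check: is 34 still <= all others?
  Min of remaining elements: -14
  New min = min(34, -14) = -14

Answer: -14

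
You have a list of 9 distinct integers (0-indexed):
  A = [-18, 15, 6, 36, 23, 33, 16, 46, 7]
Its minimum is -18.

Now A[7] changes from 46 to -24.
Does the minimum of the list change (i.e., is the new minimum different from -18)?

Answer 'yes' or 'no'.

Old min = -18
Change: A[7] 46 -> -24
Changed element was NOT the min; min changes only if -24 < -18.
New min = -24; changed? yes

Answer: yes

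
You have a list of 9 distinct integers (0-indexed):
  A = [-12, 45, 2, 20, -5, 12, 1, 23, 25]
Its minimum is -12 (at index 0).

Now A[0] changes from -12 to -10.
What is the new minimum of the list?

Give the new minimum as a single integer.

Old min = -12 (at index 0)
Change: A[0] -12 -> -10
Changed element WAS the min. Need to check: is -10 still <= all others?
  Min of remaining elements: -5
  New min = min(-10, -5) = -10

Answer: -10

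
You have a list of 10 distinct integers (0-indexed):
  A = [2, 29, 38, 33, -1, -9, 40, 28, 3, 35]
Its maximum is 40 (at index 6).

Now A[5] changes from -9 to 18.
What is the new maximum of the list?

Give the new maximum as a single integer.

Old max = 40 (at index 6)
Change: A[5] -9 -> 18
Changed element was NOT the old max.
  New max = max(old_max, new_val) = max(40, 18) = 40

Answer: 40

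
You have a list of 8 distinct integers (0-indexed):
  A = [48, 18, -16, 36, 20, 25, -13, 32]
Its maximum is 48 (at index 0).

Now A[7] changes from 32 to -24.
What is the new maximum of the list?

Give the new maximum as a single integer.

Old max = 48 (at index 0)
Change: A[7] 32 -> -24
Changed element was NOT the old max.
  New max = max(old_max, new_val) = max(48, -24) = 48

Answer: 48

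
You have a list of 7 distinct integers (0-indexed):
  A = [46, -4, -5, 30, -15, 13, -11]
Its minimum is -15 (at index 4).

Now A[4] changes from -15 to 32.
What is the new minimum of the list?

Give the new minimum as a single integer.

Answer: -11

Derivation:
Old min = -15 (at index 4)
Change: A[4] -15 -> 32
Changed element WAS the min. Need to check: is 32 still <= all others?
  Min of remaining elements: -11
  New min = min(32, -11) = -11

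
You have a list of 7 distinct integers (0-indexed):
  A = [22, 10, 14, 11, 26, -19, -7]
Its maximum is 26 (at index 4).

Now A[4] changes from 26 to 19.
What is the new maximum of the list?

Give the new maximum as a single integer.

Old max = 26 (at index 4)
Change: A[4] 26 -> 19
Changed element WAS the max -> may need rescan.
  Max of remaining elements: 22
  New max = max(19, 22) = 22

Answer: 22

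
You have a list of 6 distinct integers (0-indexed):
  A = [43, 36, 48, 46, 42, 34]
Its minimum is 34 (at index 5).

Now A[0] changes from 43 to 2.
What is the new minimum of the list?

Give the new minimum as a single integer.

Answer: 2

Derivation:
Old min = 34 (at index 5)
Change: A[0] 43 -> 2
Changed element was NOT the old min.
  New min = min(old_min, new_val) = min(34, 2) = 2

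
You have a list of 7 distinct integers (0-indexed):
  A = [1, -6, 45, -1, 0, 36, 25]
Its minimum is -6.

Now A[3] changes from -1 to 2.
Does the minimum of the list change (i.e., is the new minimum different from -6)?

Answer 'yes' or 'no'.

Answer: no

Derivation:
Old min = -6
Change: A[3] -1 -> 2
Changed element was NOT the min; min changes only if 2 < -6.
New min = -6; changed? no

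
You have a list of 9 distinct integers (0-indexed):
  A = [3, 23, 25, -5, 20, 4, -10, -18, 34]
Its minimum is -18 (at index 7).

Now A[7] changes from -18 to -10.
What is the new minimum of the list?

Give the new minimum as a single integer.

Old min = -18 (at index 7)
Change: A[7] -18 -> -10
Changed element WAS the min. Need to check: is -10 still <= all others?
  Min of remaining elements: -10
  New min = min(-10, -10) = -10

Answer: -10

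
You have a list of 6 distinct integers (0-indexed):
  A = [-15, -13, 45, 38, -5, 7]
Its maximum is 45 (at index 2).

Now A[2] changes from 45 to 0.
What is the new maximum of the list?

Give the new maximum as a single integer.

Old max = 45 (at index 2)
Change: A[2] 45 -> 0
Changed element WAS the max -> may need rescan.
  Max of remaining elements: 38
  New max = max(0, 38) = 38

Answer: 38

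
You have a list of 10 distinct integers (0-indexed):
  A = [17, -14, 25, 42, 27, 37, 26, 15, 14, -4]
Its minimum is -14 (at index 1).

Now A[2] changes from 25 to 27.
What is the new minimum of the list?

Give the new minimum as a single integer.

Answer: -14

Derivation:
Old min = -14 (at index 1)
Change: A[2] 25 -> 27
Changed element was NOT the old min.
  New min = min(old_min, new_val) = min(-14, 27) = -14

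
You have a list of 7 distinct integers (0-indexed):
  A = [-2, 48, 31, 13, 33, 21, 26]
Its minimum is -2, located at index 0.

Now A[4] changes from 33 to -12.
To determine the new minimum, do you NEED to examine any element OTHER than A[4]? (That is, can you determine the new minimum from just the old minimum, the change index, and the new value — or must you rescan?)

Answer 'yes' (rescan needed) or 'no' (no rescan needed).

Old min = -2 at index 0
Change at index 4: 33 -> -12
Index 4 was NOT the min. New min = min(-2, -12). No rescan of other elements needed.
Needs rescan: no

Answer: no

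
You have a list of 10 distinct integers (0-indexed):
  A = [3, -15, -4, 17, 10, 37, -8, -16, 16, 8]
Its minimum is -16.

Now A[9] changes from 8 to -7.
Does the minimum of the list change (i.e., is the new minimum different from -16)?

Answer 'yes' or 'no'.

Old min = -16
Change: A[9] 8 -> -7
Changed element was NOT the min; min changes only if -7 < -16.
New min = -16; changed? no

Answer: no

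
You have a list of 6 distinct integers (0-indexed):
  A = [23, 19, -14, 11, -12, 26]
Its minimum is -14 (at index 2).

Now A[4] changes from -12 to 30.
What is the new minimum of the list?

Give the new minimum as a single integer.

Answer: -14

Derivation:
Old min = -14 (at index 2)
Change: A[4] -12 -> 30
Changed element was NOT the old min.
  New min = min(old_min, new_val) = min(-14, 30) = -14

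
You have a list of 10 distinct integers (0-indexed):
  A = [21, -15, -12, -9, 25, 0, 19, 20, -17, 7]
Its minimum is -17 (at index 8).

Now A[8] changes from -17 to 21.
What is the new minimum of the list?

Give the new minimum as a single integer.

Old min = -17 (at index 8)
Change: A[8] -17 -> 21
Changed element WAS the min. Need to check: is 21 still <= all others?
  Min of remaining elements: -15
  New min = min(21, -15) = -15

Answer: -15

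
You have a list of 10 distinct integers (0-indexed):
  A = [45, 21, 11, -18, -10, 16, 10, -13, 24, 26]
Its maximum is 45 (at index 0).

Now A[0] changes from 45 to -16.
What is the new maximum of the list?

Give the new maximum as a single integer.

Old max = 45 (at index 0)
Change: A[0] 45 -> -16
Changed element WAS the max -> may need rescan.
  Max of remaining elements: 26
  New max = max(-16, 26) = 26

Answer: 26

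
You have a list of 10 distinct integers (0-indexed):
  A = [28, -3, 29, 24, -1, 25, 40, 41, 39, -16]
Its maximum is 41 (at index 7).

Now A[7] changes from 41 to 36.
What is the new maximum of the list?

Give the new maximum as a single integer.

Answer: 40

Derivation:
Old max = 41 (at index 7)
Change: A[7] 41 -> 36
Changed element WAS the max -> may need rescan.
  Max of remaining elements: 40
  New max = max(36, 40) = 40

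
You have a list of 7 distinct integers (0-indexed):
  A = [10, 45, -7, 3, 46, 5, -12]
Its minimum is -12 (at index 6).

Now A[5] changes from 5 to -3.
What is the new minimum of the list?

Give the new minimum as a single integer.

Old min = -12 (at index 6)
Change: A[5] 5 -> -3
Changed element was NOT the old min.
  New min = min(old_min, new_val) = min(-12, -3) = -12

Answer: -12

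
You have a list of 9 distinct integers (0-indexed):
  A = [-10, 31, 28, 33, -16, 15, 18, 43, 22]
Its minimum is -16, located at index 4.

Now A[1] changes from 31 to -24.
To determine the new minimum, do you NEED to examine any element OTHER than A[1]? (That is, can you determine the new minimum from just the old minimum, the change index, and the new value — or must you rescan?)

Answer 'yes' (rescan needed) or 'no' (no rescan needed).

Answer: no

Derivation:
Old min = -16 at index 4
Change at index 1: 31 -> -24
Index 1 was NOT the min. New min = min(-16, -24). No rescan of other elements needed.
Needs rescan: no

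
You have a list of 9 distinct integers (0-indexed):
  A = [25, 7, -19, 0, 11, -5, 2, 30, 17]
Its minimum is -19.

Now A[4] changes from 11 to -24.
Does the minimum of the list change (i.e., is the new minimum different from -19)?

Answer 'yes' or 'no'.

Old min = -19
Change: A[4] 11 -> -24
Changed element was NOT the min; min changes only if -24 < -19.
New min = -24; changed? yes

Answer: yes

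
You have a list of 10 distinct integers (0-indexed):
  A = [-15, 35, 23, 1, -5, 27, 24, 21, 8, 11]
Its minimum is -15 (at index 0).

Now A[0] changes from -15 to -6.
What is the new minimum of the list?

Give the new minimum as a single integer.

Old min = -15 (at index 0)
Change: A[0] -15 -> -6
Changed element WAS the min. Need to check: is -6 still <= all others?
  Min of remaining elements: -5
  New min = min(-6, -5) = -6

Answer: -6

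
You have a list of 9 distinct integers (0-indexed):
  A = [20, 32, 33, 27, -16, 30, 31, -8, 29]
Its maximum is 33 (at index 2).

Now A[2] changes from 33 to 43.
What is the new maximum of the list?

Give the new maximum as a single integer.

Old max = 33 (at index 2)
Change: A[2] 33 -> 43
Changed element WAS the max -> may need rescan.
  Max of remaining elements: 32
  New max = max(43, 32) = 43

Answer: 43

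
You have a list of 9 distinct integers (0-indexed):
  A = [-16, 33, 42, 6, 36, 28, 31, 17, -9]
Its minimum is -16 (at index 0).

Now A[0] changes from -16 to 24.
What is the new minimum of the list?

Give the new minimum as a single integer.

Old min = -16 (at index 0)
Change: A[0] -16 -> 24
Changed element WAS the min. Need to check: is 24 still <= all others?
  Min of remaining elements: -9
  New min = min(24, -9) = -9

Answer: -9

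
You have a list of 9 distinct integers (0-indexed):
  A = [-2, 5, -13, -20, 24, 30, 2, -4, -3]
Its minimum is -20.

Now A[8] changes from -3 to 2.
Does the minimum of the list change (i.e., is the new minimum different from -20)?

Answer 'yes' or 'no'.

Old min = -20
Change: A[8] -3 -> 2
Changed element was NOT the min; min changes only if 2 < -20.
New min = -20; changed? no

Answer: no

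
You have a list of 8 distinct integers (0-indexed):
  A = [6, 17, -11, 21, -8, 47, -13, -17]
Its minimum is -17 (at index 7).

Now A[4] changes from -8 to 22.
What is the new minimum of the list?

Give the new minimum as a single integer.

Old min = -17 (at index 7)
Change: A[4] -8 -> 22
Changed element was NOT the old min.
  New min = min(old_min, new_val) = min(-17, 22) = -17

Answer: -17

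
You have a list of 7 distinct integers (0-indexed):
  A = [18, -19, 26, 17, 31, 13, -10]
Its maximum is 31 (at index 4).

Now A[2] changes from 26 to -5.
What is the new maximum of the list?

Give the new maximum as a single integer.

Old max = 31 (at index 4)
Change: A[2] 26 -> -5
Changed element was NOT the old max.
  New max = max(old_max, new_val) = max(31, -5) = 31

Answer: 31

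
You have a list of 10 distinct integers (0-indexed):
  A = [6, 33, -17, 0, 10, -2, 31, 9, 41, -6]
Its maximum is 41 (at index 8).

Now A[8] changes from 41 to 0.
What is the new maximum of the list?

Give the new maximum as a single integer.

Answer: 33

Derivation:
Old max = 41 (at index 8)
Change: A[8] 41 -> 0
Changed element WAS the max -> may need rescan.
  Max of remaining elements: 33
  New max = max(0, 33) = 33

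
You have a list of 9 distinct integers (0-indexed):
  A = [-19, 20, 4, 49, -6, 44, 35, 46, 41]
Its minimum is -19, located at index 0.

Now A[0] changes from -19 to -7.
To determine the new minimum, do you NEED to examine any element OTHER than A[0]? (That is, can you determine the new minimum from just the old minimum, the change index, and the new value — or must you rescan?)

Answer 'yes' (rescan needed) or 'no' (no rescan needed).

Old min = -19 at index 0
Change at index 0: -19 -> -7
Index 0 WAS the min and new value -7 > old min -19. Must rescan other elements to find the new min.
Needs rescan: yes

Answer: yes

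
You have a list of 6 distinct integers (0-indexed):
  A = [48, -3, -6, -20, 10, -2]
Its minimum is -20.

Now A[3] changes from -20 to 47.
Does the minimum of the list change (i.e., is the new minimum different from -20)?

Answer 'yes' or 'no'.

Old min = -20
Change: A[3] -20 -> 47
Changed element was the min; new min must be rechecked.
New min = -6; changed? yes

Answer: yes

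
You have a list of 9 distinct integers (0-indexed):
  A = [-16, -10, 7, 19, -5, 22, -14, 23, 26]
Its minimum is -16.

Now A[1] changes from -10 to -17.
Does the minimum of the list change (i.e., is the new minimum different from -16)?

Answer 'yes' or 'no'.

Old min = -16
Change: A[1] -10 -> -17
Changed element was NOT the min; min changes only if -17 < -16.
New min = -17; changed? yes

Answer: yes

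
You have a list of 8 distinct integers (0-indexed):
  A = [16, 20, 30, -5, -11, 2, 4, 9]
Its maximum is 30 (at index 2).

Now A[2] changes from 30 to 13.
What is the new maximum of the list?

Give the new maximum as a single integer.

Old max = 30 (at index 2)
Change: A[2] 30 -> 13
Changed element WAS the max -> may need rescan.
  Max of remaining elements: 20
  New max = max(13, 20) = 20

Answer: 20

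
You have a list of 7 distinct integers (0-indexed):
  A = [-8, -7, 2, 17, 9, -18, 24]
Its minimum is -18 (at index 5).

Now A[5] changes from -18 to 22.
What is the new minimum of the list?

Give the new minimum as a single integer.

Old min = -18 (at index 5)
Change: A[5] -18 -> 22
Changed element WAS the min. Need to check: is 22 still <= all others?
  Min of remaining elements: -8
  New min = min(22, -8) = -8

Answer: -8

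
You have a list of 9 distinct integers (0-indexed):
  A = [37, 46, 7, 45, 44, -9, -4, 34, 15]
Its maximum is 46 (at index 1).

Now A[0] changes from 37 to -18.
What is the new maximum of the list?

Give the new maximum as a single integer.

Old max = 46 (at index 1)
Change: A[0] 37 -> -18
Changed element was NOT the old max.
  New max = max(old_max, new_val) = max(46, -18) = 46

Answer: 46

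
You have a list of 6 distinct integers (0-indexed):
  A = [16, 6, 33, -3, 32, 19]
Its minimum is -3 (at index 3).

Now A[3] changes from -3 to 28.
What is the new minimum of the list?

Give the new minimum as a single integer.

Old min = -3 (at index 3)
Change: A[3] -3 -> 28
Changed element WAS the min. Need to check: is 28 still <= all others?
  Min of remaining elements: 6
  New min = min(28, 6) = 6

Answer: 6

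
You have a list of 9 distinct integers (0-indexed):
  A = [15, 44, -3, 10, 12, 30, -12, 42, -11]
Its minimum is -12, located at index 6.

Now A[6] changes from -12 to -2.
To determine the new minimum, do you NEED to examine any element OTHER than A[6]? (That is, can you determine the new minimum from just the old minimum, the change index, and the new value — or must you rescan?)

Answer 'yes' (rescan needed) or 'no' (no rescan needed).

Old min = -12 at index 6
Change at index 6: -12 -> -2
Index 6 WAS the min and new value -2 > old min -12. Must rescan other elements to find the new min.
Needs rescan: yes

Answer: yes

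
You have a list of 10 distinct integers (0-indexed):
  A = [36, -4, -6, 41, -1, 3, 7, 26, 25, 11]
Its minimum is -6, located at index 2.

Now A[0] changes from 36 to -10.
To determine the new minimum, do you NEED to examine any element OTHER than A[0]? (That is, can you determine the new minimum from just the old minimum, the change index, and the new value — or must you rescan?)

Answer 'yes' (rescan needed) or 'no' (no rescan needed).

Answer: no

Derivation:
Old min = -6 at index 2
Change at index 0: 36 -> -10
Index 0 was NOT the min. New min = min(-6, -10). No rescan of other elements needed.
Needs rescan: no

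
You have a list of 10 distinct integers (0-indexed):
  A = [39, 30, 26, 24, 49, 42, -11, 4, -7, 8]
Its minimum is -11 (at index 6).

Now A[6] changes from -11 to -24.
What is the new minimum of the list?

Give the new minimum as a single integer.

Answer: -24

Derivation:
Old min = -11 (at index 6)
Change: A[6] -11 -> -24
Changed element WAS the min. Need to check: is -24 still <= all others?
  Min of remaining elements: -7
  New min = min(-24, -7) = -24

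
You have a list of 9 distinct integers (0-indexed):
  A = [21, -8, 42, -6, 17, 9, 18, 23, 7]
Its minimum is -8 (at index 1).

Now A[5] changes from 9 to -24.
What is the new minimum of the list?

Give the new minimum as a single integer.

Old min = -8 (at index 1)
Change: A[5] 9 -> -24
Changed element was NOT the old min.
  New min = min(old_min, new_val) = min(-8, -24) = -24

Answer: -24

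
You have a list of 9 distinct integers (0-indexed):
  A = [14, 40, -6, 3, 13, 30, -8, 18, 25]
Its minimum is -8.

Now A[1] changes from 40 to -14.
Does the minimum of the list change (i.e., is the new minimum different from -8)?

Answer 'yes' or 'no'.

Old min = -8
Change: A[1] 40 -> -14
Changed element was NOT the min; min changes only if -14 < -8.
New min = -14; changed? yes

Answer: yes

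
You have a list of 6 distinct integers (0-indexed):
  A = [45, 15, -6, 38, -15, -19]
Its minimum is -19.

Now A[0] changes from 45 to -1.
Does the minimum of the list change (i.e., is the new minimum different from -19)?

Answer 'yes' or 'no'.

Old min = -19
Change: A[0] 45 -> -1
Changed element was NOT the min; min changes only if -1 < -19.
New min = -19; changed? no

Answer: no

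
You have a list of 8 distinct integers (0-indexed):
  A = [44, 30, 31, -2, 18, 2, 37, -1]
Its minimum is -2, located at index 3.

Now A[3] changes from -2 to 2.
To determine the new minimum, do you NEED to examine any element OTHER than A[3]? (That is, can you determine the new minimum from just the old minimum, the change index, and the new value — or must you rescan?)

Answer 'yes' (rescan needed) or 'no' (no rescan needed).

Old min = -2 at index 3
Change at index 3: -2 -> 2
Index 3 WAS the min and new value 2 > old min -2. Must rescan other elements to find the new min.
Needs rescan: yes

Answer: yes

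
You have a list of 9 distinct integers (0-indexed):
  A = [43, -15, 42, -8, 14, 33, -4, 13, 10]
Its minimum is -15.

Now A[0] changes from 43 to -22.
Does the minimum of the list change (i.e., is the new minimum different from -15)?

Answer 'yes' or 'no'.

Old min = -15
Change: A[0] 43 -> -22
Changed element was NOT the min; min changes only if -22 < -15.
New min = -22; changed? yes

Answer: yes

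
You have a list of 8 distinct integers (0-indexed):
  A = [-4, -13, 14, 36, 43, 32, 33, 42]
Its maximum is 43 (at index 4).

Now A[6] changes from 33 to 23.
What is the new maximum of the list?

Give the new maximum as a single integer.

Answer: 43

Derivation:
Old max = 43 (at index 4)
Change: A[6] 33 -> 23
Changed element was NOT the old max.
  New max = max(old_max, new_val) = max(43, 23) = 43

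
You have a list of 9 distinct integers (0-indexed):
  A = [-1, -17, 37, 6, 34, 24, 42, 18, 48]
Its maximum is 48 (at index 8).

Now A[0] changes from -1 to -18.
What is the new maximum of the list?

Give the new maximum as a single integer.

Answer: 48

Derivation:
Old max = 48 (at index 8)
Change: A[0] -1 -> -18
Changed element was NOT the old max.
  New max = max(old_max, new_val) = max(48, -18) = 48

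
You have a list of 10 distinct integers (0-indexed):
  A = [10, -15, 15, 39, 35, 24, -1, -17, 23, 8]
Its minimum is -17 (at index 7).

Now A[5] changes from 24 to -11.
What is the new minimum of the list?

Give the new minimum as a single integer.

Old min = -17 (at index 7)
Change: A[5] 24 -> -11
Changed element was NOT the old min.
  New min = min(old_min, new_val) = min(-17, -11) = -17

Answer: -17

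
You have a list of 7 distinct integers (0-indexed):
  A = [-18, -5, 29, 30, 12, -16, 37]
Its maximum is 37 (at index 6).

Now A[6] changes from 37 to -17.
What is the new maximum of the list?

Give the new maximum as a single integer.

Answer: 30

Derivation:
Old max = 37 (at index 6)
Change: A[6] 37 -> -17
Changed element WAS the max -> may need rescan.
  Max of remaining elements: 30
  New max = max(-17, 30) = 30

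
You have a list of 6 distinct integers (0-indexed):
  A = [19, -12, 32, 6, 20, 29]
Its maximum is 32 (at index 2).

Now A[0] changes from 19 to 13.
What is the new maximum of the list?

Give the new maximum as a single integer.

Old max = 32 (at index 2)
Change: A[0] 19 -> 13
Changed element was NOT the old max.
  New max = max(old_max, new_val) = max(32, 13) = 32

Answer: 32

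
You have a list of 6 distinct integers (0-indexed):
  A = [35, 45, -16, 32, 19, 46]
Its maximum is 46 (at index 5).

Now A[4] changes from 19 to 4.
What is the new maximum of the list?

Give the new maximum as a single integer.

Answer: 46

Derivation:
Old max = 46 (at index 5)
Change: A[4] 19 -> 4
Changed element was NOT the old max.
  New max = max(old_max, new_val) = max(46, 4) = 46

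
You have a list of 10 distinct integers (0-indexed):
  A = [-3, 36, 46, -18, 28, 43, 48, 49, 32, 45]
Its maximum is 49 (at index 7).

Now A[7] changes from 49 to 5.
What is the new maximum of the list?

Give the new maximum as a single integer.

Old max = 49 (at index 7)
Change: A[7] 49 -> 5
Changed element WAS the max -> may need rescan.
  Max of remaining elements: 48
  New max = max(5, 48) = 48

Answer: 48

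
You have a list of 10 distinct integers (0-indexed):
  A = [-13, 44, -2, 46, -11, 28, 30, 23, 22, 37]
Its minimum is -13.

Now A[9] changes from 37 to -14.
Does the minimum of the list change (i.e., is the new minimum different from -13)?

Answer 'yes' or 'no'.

Answer: yes

Derivation:
Old min = -13
Change: A[9] 37 -> -14
Changed element was NOT the min; min changes only if -14 < -13.
New min = -14; changed? yes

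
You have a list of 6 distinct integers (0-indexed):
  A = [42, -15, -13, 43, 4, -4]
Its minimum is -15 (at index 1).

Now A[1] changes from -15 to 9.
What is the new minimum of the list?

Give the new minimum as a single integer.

Old min = -15 (at index 1)
Change: A[1] -15 -> 9
Changed element WAS the min. Need to check: is 9 still <= all others?
  Min of remaining elements: -13
  New min = min(9, -13) = -13

Answer: -13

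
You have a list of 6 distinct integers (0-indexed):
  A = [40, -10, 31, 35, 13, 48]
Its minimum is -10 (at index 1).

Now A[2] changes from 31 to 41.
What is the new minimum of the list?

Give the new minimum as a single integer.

Answer: -10

Derivation:
Old min = -10 (at index 1)
Change: A[2] 31 -> 41
Changed element was NOT the old min.
  New min = min(old_min, new_val) = min(-10, 41) = -10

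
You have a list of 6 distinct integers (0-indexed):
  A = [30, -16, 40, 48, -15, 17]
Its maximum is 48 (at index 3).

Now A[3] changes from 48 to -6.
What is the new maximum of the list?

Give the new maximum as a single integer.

Answer: 40

Derivation:
Old max = 48 (at index 3)
Change: A[3] 48 -> -6
Changed element WAS the max -> may need rescan.
  Max of remaining elements: 40
  New max = max(-6, 40) = 40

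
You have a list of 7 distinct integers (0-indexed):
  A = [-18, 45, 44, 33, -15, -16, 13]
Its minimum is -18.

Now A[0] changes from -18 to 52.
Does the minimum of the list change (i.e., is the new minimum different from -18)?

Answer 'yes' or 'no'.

Old min = -18
Change: A[0] -18 -> 52
Changed element was the min; new min must be rechecked.
New min = -16; changed? yes

Answer: yes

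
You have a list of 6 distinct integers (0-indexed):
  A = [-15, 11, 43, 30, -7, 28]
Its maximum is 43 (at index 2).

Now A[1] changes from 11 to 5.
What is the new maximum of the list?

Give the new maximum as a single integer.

Answer: 43

Derivation:
Old max = 43 (at index 2)
Change: A[1] 11 -> 5
Changed element was NOT the old max.
  New max = max(old_max, new_val) = max(43, 5) = 43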